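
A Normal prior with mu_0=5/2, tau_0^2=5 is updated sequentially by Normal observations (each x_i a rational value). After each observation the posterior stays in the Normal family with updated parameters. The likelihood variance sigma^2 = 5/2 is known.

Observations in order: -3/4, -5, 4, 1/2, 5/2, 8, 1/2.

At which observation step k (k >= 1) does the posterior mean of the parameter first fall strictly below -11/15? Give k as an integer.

k = 2

obs 1: x=-3/4 → posterior Normal(1/3, 5/3)
obs 2: x=-5 → posterior Normal(-9/5, 1)
obs 3: x=4 → posterior Normal(-1/7, 5/7)
obs 4: x=1/2 → posterior Normal(0, 5/9)
obs 5: x=5/2 → posterior Normal(5/11, 5/11)
obs 6: x=8 → posterior Normal(21/13, 5/13)
obs 7: x=1/2 → posterior Normal(22/15, 1/3)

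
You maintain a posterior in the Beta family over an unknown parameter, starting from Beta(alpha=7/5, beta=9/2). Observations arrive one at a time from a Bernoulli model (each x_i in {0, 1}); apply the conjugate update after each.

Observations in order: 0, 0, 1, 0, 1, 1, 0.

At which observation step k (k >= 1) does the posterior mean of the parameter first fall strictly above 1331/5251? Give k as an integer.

k = 3

obs 1: x=0 → posterior Beta(7/5, 11/2)
obs 2: x=0 → posterior Beta(7/5, 13/2)
obs 3: x=1 → posterior Beta(12/5, 13/2)
obs 4: x=0 → posterior Beta(12/5, 15/2)
obs 5: x=1 → posterior Beta(17/5, 15/2)
obs 6: x=1 → posterior Beta(22/5, 15/2)
obs 7: x=0 → posterior Beta(22/5, 17/2)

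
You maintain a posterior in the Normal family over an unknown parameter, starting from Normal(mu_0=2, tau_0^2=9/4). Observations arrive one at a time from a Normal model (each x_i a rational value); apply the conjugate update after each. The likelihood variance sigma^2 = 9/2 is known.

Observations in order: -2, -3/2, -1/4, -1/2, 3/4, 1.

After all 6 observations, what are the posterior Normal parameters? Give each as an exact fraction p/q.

mu_0=3/16, tau_0^2=9/16

obs 1: x=-2 → posterior Normal(2/3, 3/2)
obs 2: x=-3/2 → posterior Normal(1/8, 9/8)
obs 3: x=-1/4 → posterior Normal(1/20, 9/10)
obs 4: x=-1/2 → posterior Normal(-1/24, 3/4)
obs 5: x=3/4 → posterior Normal(1/14, 9/14)
obs 6: x=1 → posterior Normal(3/16, 9/16)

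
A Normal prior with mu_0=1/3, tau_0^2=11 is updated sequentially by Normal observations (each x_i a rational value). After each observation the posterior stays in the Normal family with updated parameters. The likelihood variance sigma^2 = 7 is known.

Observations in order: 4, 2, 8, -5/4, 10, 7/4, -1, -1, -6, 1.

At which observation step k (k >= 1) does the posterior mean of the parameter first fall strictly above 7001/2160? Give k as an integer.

obs 1: x=4 → posterior Normal(139/54, 77/18)
obs 2: x=2 → posterior Normal(205/87, 77/29)
obs 3: x=8 → posterior Normal(469/120, 77/40)
obs 4: x=-5/4 → posterior Normal(1711/612, 77/51)
obs 5: x=10 → posterior Normal(3031/744, 77/62)
obs 6: x=7/4 → posterior Normal(1631/438, 77/73)
obs 7: x=-1 → posterior Normal(1565/504, 11/12)
obs 8: x=-1 → posterior Normal(1499/570, 77/95)
obs 9: x=-6 → posterior Normal(1103/636, 77/106)
obs 10: x=1 → posterior Normal(1169/702, 77/117)

k = 3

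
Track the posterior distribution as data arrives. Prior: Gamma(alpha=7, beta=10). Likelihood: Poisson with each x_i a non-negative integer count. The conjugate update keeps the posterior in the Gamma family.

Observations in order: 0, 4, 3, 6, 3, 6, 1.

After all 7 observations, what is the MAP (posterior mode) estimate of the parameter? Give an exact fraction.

29/17

obs 1: x=0 → posterior Gamma(7, 11)
obs 2: x=4 → posterior Gamma(11, 12)
obs 3: x=3 → posterior Gamma(14, 13)
obs 4: x=6 → posterior Gamma(20, 14)
obs 5: x=3 → posterior Gamma(23, 15)
obs 6: x=6 → posterior Gamma(29, 16)
obs 7: x=1 → posterior Gamma(30, 17)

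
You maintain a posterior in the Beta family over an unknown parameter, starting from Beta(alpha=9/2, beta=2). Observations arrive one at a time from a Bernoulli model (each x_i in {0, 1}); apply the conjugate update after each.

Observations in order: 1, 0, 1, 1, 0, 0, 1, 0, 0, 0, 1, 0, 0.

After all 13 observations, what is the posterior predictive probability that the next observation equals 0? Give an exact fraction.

20/39

obs 1: x=1 → posterior Beta(11/2, 2)
obs 2: x=0 → posterior Beta(11/2, 3)
obs 3: x=1 → posterior Beta(13/2, 3)
obs 4: x=1 → posterior Beta(15/2, 3)
obs 5: x=0 → posterior Beta(15/2, 4)
obs 6: x=0 → posterior Beta(15/2, 5)
obs 7: x=1 → posterior Beta(17/2, 5)
obs 8: x=0 → posterior Beta(17/2, 6)
obs 9: x=0 → posterior Beta(17/2, 7)
obs 10: x=0 → posterior Beta(17/2, 8)
obs 11: x=1 → posterior Beta(19/2, 8)
obs 12: x=0 → posterior Beta(19/2, 9)
obs 13: x=0 → posterior Beta(19/2, 10)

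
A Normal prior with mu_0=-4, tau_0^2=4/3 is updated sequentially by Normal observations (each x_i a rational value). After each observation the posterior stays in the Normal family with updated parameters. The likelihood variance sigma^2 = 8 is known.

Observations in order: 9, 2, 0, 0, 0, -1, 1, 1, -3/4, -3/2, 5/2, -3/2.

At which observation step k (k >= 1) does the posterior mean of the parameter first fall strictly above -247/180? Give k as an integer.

k = 4

obs 1: x=9 → posterior Normal(-15/7, 8/7)
obs 2: x=2 → posterior Normal(-13/8, 1)
obs 3: x=0 → posterior Normal(-13/9, 8/9)
obs 4: x=0 → posterior Normal(-13/10, 4/5)
obs 5: x=0 → posterior Normal(-13/11, 8/11)
obs 6: x=-1 → posterior Normal(-7/6, 2/3)
obs 7: x=1 → posterior Normal(-1, 8/13)
obs 8: x=1 → posterior Normal(-6/7, 4/7)
obs 9: x=-3/4 → posterior Normal(-17/20, 8/15)
obs 10: x=-3/2 → posterior Normal(-57/64, 1/2)
obs 11: x=5/2 → posterior Normal(-47/68, 8/17)
obs 12: x=-3/2 → posterior Normal(-53/72, 4/9)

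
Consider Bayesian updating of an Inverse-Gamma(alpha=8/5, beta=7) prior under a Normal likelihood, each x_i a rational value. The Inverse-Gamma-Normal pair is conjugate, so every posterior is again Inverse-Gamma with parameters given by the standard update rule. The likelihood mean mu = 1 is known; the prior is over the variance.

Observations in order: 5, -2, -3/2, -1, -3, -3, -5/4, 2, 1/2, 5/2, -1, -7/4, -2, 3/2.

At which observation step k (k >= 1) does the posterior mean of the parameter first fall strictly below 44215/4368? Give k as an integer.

obs 1: x=5 → posterior Inverse-Gamma(21/10, 15)
obs 2: x=-2 → posterior Inverse-Gamma(13/5, 39/2)
obs 3: x=-3/2 → posterior Inverse-Gamma(31/10, 181/8)
obs 4: x=-1 → posterior Inverse-Gamma(18/5, 197/8)
obs 5: x=-3 → posterior Inverse-Gamma(41/10, 261/8)
obs 6: x=-3 → posterior Inverse-Gamma(23/5, 325/8)
obs 7: x=-5/4 → posterior Inverse-Gamma(51/10, 1381/32)
obs 8: x=2 → posterior Inverse-Gamma(28/5, 1397/32)
obs 9: x=1/2 → posterior Inverse-Gamma(61/10, 1401/32)
obs 10: x=5/2 → posterior Inverse-Gamma(33/5, 1437/32)
obs 11: x=-1 → posterior Inverse-Gamma(71/10, 1501/32)
obs 12: x=-7/4 → posterior Inverse-Gamma(38/5, 811/16)
obs 13: x=-2 → posterior Inverse-Gamma(81/10, 883/16)
obs 14: x=3/2 → posterior Inverse-Gamma(43/5, 885/16)

k = 4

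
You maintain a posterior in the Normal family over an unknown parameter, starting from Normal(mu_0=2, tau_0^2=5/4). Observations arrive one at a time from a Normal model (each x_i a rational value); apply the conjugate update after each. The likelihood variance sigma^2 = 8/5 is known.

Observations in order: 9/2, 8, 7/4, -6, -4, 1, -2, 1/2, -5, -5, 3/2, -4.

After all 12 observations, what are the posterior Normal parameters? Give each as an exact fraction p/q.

obs 1: x=9/2 → posterior Normal(353/114, 40/57)
obs 2: x=8 → posterior Normal(753/164, 20/41)
obs 3: x=7/4 → posterior Normal(1681/428, 40/107)
obs 4: x=-6 → posterior Normal(1081/528, 10/33)
obs 5: x=-4 → posterior Normal(681/628, 40/157)
obs 6: x=1 → posterior Normal(781/728, 20/91)
obs 7: x=-2 → posterior Normal(581/828, 40/207)
obs 8: x=1/2 → posterior Normal(631/928, 5/29)
obs 9: x=-5 → posterior Normal(131/1028, 40/257)
obs 10: x=-5 → posterior Normal(-123/376, 20/141)
obs 11: x=3/2 → posterior Normal(-219/1228, 40/307)
obs 12: x=-4 → posterior Normal(-619/1328, 10/83)

mu_0=-619/1328, tau_0^2=10/83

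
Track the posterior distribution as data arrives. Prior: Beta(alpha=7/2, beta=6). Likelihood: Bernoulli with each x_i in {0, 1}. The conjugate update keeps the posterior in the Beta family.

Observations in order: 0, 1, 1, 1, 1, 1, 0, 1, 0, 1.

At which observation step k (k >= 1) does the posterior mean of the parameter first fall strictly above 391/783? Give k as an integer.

k = 5

obs 1: x=0 → posterior Beta(7/2, 7)
obs 2: x=1 → posterior Beta(9/2, 7)
obs 3: x=1 → posterior Beta(11/2, 7)
obs 4: x=1 → posterior Beta(13/2, 7)
obs 5: x=1 → posterior Beta(15/2, 7)
obs 6: x=1 → posterior Beta(17/2, 7)
obs 7: x=0 → posterior Beta(17/2, 8)
obs 8: x=1 → posterior Beta(19/2, 8)
obs 9: x=0 → posterior Beta(19/2, 9)
obs 10: x=1 → posterior Beta(21/2, 9)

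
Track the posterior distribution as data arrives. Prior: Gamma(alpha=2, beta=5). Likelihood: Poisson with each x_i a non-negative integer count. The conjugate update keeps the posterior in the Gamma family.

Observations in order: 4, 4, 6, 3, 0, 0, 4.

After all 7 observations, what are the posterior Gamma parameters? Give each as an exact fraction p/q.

alpha=23, beta=12

obs 1: x=4 → posterior Gamma(6, 6)
obs 2: x=4 → posterior Gamma(10, 7)
obs 3: x=6 → posterior Gamma(16, 8)
obs 4: x=3 → posterior Gamma(19, 9)
obs 5: x=0 → posterior Gamma(19, 10)
obs 6: x=0 → posterior Gamma(19, 11)
obs 7: x=4 → posterior Gamma(23, 12)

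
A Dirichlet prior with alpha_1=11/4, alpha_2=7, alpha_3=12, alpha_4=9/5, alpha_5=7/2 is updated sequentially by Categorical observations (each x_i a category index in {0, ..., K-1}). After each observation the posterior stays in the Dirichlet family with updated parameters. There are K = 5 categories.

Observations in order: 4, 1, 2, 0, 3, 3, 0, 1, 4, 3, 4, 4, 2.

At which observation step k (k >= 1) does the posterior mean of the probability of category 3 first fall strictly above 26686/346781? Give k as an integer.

obs 1: x=4 → posterior Dirichlet(11/4, 7, 12, 9/5, 9/2)
obs 2: x=1 → posterior Dirichlet(11/4, 8, 12, 9/5, 9/2)
obs 3: x=2 → posterior Dirichlet(11/4, 8, 13, 9/5, 9/2)
obs 4: x=0 → posterior Dirichlet(15/4, 8, 13, 9/5, 9/2)
obs 5: x=3 → posterior Dirichlet(15/4, 8, 13, 14/5, 9/2)
obs 6: x=3 → posterior Dirichlet(15/4, 8, 13, 19/5, 9/2)
obs 7: x=0 → posterior Dirichlet(19/4, 8, 13, 19/5, 9/2)
obs 8: x=1 → posterior Dirichlet(19/4, 9, 13, 19/5, 9/2)
obs 9: x=4 → posterior Dirichlet(19/4, 9, 13, 19/5, 11/2)
obs 10: x=3 → posterior Dirichlet(19/4, 9, 13, 24/5, 11/2)
obs 11: x=4 → posterior Dirichlet(19/4, 9, 13, 24/5, 13/2)
obs 12: x=4 → posterior Dirichlet(19/4, 9, 13, 24/5, 15/2)
obs 13: x=2 → posterior Dirichlet(19/4, 9, 14, 24/5, 15/2)

k = 5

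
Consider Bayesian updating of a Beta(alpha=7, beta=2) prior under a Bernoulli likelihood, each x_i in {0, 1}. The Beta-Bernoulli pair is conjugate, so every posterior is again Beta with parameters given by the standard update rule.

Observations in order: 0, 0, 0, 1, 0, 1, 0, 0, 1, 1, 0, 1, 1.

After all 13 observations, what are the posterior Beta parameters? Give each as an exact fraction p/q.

obs 1: x=0 → posterior Beta(7, 3)
obs 2: x=0 → posterior Beta(7, 4)
obs 3: x=0 → posterior Beta(7, 5)
obs 4: x=1 → posterior Beta(8, 5)
obs 5: x=0 → posterior Beta(8, 6)
obs 6: x=1 → posterior Beta(9, 6)
obs 7: x=0 → posterior Beta(9, 7)
obs 8: x=0 → posterior Beta(9, 8)
obs 9: x=1 → posterior Beta(10, 8)
obs 10: x=1 → posterior Beta(11, 8)
obs 11: x=0 → posterior Beta(11, 9)
obs 12: x=1 → posterior Beta(12, 9)
obs 13: x=1 → posterior Beta(13, 9)

alpha=13, beta=9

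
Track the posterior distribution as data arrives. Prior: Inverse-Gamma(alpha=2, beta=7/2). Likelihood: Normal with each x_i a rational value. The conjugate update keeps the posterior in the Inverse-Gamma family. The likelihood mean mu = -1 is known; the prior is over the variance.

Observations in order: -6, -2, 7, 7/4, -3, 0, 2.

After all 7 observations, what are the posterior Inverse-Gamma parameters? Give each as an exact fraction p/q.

obs 1: x=-6 → posterior Inverse-Gamma(5/2, 16)
obs 2: x=-2 → posterior Inverse-Gamma(3, 33/2)
obs 3: x=7 → posterior Inverse-Gamma(7/2, 97/2)
obs 4: x=7/4 → posterior Inverse-Gamma(4, 1673/32)
obs 5: x=-3 → posterior Inverse-Gamma(9/2, 1737/32)
obs 6: x=0 → posterior Inverse-Gamma(5, 1753/32)
obs 7: x=2 → posterior Inverse-Gamma(11/2, 1897/32)

alpha=11/2, beta=1897/32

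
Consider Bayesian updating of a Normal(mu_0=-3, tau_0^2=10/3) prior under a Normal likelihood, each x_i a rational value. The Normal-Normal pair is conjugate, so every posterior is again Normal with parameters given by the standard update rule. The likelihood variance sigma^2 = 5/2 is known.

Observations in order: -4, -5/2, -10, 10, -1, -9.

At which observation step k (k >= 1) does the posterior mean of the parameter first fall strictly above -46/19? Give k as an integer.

k = 4

obs 1: x=-4 → posterior Normal(-25/7, 10/7)
obs 2: x=-5/2 → posterior Normal(-35/11, 10/11)
obs 3: x=-10 → posterior Normal(-5, 2/3)
obs 4: x=10 → posterior Normal(-35/19, 10/19)
obs 5: x=-1 → posterior Normal(-39/23, 10/23)
obs 6: x=-9 → posterior Normal(-25/9, 10/27)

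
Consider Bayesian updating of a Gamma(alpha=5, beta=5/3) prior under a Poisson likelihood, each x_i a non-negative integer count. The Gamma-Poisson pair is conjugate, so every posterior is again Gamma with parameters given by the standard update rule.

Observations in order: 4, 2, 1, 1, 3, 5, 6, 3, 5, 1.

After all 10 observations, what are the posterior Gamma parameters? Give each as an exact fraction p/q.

alpha=36, beta=35/3

obs 1: x=4 → posterior Gamma(9, 8/3)
obs 2: x=2 → posterior Gamma(11, 11/3)
obs 3: x=1 → posterior Gamma(12, 14/3)
obs 4: x=1 → posterior Gamma(13, 17/3)
obs 5: x=3 → posterior Gamma(16, 20/3)
obs 6: x=5 → posterior Gamma(21, 23/3)
obs 7: x=6 → posterior Gamma(27, 26/3)
obs 8: x=3 → posterior Gamma(30, 29/3)
obs 9: x=5 → posterior Gamma(35, 32/3)
obs 10: x=1 → posterior Gamma(36, 35/3)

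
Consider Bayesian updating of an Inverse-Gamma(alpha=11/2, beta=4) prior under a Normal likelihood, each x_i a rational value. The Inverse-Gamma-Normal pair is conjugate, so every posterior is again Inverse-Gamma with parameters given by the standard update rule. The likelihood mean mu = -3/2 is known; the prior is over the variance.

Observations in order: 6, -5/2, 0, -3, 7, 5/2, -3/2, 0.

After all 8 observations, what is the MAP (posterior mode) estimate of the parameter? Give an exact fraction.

obs 1: x=6 → posterior Inverse-Gamma(6, 257/8)
obs 2: x=-5/2 → posterior Inverse-Gamma(13/2, 261/8)
obs 3: x=0 → posterior Inverse-Gamma(7, 135/4)
obs 4: x=-3 → posterior Inverse-Gamma(15/2, 279/8)
obs 5: x=7 → posterior Inverse-Gamma(8, 71)
obs 6: x=5/2 → posterior Inverse-Gamma(17/2, 79)
obs 7: x=-3/2 → posterior Inverse-Gamma(9, 79)
obs 8: x=0 → posterior Inverse-Gamma(19/2, 641/8)

641/84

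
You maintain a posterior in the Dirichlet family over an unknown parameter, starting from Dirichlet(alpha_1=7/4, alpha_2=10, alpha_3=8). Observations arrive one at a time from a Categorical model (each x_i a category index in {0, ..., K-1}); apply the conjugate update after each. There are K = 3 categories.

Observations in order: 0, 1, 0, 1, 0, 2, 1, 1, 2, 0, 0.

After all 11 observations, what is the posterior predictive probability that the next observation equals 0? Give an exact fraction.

9/41

obs 1: x=0 → posterior Dirichlet(11/4, 10, 8)
obs 2: x=1 → posterior Dirichlet(11/4, 11, 8)
obs 3: x=0 → posterior Dirichlet(15/4, 11, 8)
obs 4: x=1 → posterior Dirichlet(15/4, 12, 8)
obs 5: x=0 → posterior Dirichlet(19/4, 12, 8)
obs 6: x=2 → posterior Dirichlet(19/4, 12, 9)
obs 7: x=1 → posterior Dirichlet(19/4, 13, 9)
obs 8: x=1 → posterior Dirichlet(19/4, 14, 9)
obs 9: x=2 → posterior Dirichlet(19/4, 14, 10)
obs 10: x=0 → posterior Dirichlet(23/4, 14, 10)
obs 11: x=0 → posterior Dirichlet(27/4, 14, 10)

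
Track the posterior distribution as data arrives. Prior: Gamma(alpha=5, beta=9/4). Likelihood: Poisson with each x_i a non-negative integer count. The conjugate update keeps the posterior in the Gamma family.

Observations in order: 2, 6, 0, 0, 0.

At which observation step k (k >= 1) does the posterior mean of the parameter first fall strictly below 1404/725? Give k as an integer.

obs 1: x=2 → posterior Gamma(7, 13/4)
obs 2: x=6 → posterior Gamma(13, 17/4)
obs 3: x=0 → posterior Gamma(13, 21/4)
obs 4: x=0 → posterior Gamma(13, 25/4)
obs 5: x=0 → posterior Gamma(13, 29/4)

k = 5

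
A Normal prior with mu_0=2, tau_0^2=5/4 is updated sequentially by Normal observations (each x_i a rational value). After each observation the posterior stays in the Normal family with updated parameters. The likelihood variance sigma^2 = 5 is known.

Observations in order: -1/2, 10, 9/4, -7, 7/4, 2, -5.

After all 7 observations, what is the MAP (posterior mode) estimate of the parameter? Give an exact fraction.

23/22

obs 1: x=-1/2 → posterior Normal(3/2, 1)
obs 2: x=10 → posterior Normal(35/12, 5/6)
obs 3: x=9/4 → posterior Normal(79/28, 5/7)
obs 4: x=-7 → posterior Normal(51/32, 5/8)
obs 5: x=7/4 → posterior Normal(29/18, 5/9)
obs 6: x=2 → posterior Normal(33/20, 1/2)
obs 7: x=-5 → posterior Normal(23/22, 5/11)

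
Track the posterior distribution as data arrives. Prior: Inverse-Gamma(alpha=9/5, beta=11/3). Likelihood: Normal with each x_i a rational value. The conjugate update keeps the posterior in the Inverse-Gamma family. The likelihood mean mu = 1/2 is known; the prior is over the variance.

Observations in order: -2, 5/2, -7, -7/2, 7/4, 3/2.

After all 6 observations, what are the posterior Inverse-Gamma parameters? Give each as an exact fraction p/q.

alpha=24/5, beta=4435/96

obs 1: x=-2 → posterior Inverse-Gamma(23/10, 163/24)
obs 2: x=5/2 → posterior Inverse-Gamma(14/5, 211/24)
obs 3: x=-7 → posterior Inverse-Gamma(33/10, 443/12)
obs 4: x=-7/2 → posterior Inverse-Gamma(19/5, 539/12)
obs 5: x=7/4 → posterior Inverse-Gamma(43/10, 4387/96)
obs 6: x=3/2 → posterior Inverse-Gamma(24/5, 4435/96)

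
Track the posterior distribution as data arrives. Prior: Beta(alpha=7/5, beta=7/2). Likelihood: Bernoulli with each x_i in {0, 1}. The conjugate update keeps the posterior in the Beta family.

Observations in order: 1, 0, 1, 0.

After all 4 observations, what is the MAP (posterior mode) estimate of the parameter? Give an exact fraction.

obs 1: x=1 → posterior Beta(12/5, 7/2)
obs 2: x=0 → posterior Beta(12/5, 9/2)
obs 3: x=1 → posterior Beta(17/5, 9/2)
obs 4: x=0 → posterior Beta(17/5, 11/2)

8/23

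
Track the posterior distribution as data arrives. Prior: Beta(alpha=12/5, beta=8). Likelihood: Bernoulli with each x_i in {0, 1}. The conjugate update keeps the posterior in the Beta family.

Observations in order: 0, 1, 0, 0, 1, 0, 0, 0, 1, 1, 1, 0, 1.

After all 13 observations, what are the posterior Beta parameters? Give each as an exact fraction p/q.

alpha=42/5, beta=15

obs 1: x=0 → posterior Beta(12/5, 9)
obs 2: x=1 → posterior Beta(17/5, 9)
obs 3: x=0 → posterior Beta(17/5, 10)
obs 4: x=0 → posterior Beta(17/5, 11)
obs 5: x=1 → posterior Beta(22/5, 11)
obs 6: x=0 → posterior Beta(22/5, 12)
obs 7: x=0 → posterior Beta(22/5, 13)
obs 8: x=0 → posterior Beta(22/5, 14)
obs 9: x=1 → posterior Beta(27/5, 14)
obs 10: x=1 → posterior Beta(32/5, 14)
obs 11: x=1 → posterior Beta(37/5, 14)
obs 12: x=0 → posterior Beta(37/5, 15)
obs 13: x=1 → posterior Beta(42/5, 15)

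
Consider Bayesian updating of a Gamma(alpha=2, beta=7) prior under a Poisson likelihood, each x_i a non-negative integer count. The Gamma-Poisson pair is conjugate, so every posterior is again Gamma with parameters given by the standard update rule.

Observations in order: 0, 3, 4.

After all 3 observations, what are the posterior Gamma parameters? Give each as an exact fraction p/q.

obs 1: x=0 → posterior Gamma(2, 8)
obs 2: x=3 → posterior Gamma(5, 9)
obs 3: x=4 → posterior Gamma(9, 10)

alpha=9, beta=10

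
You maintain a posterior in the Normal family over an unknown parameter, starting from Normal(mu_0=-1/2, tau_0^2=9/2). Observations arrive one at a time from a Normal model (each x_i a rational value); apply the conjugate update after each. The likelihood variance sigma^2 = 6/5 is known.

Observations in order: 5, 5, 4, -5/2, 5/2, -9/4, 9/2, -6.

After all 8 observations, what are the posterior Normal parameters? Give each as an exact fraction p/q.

obs 1: x=5 → posterior Normal(73/19, 18/19)
obs 2: x=5 → posterior Normal(74/17, 9/17)
obs 3: x=4 → posterior Normal(208/49, 18/49)
obs 4: x=-5/2 → posterior Normal(341/128, 9/32)
obs 5: x=5/2 → posterior Normal(208/79, 18/79)
obs 6: x=-9/4 → posterior Normal(697/376, 9/47)
obs 7: x=9/2 → posterior Normal(967/436, 18/109)
obs 8: x=-6 → posterior Normal(607/496, 9/62)

mu_0=607/496, tau_0^2=9/62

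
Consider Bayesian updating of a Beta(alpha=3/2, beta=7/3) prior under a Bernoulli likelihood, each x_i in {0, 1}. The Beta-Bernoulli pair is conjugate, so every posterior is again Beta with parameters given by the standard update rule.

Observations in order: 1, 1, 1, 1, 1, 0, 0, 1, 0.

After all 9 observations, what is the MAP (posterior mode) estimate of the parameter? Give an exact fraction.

3/5

obs 1: x=1 → posterior Beta(5/2, 7/3)
obs 2: x=1 → posterior Beta(7/2, 7/3)
obs 3: x=1 → posterior Beta(9/2, 7/3)
obs 4: x=1 → posterior Beta(11/2, 7/3)
obs 5: x=1 → posterior Beta(13/2, 7/3)
obs 6: x=0 → posterior Beta(13/2, 10/3)
obs 7: x=0 → posterior Beta(13/2, 13/3)
obs 8: x=1 → posterior Beta(15/2, 13/3)
obs 9: x=0 → posterior Beta(15/2, 16/3)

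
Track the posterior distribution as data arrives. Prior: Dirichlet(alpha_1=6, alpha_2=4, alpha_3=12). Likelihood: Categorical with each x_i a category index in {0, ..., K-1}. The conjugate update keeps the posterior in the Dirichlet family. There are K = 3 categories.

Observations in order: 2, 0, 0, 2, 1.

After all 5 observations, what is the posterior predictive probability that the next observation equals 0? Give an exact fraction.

obs 1: x=2 → posterior Dirichlet(6, 4, 13)
obs 2: x=0 → posterior Dirichlet(7, 4, 13)
obs 3: x=0 → posterior Dirichlet(8, 4, 13)
obs 4: x=2 → posterior Dirichlet(8, 4, 14)
obs 5: x=1 → posterior Dirichlet(8, 5, 14)

8/27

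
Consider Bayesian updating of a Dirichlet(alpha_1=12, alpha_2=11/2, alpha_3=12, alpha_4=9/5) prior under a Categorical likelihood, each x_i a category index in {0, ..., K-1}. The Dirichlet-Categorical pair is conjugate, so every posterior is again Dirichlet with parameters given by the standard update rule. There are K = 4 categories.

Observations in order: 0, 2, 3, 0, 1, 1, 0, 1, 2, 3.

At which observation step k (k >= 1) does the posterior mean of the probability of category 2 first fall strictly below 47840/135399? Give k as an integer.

obs 1: x=0 → posterior Dirichlet(13, 11/2, 12, 9/5)
obs 2: x=2 → posterior Dirichlet(13, 11/2, 13, 9/5)
obs 3: x=3 → posterior Dirichlet(13, 11/2, 13, 14/5)
obs 4: x=0 → posterior Dirichlet(14, 11/2, 13, 14/5)
obs 5: x=1 → posterior Dirichlet(14, 13/2, 13, 14/5)
obs 6: x=1 → posterior Dirichlet(14, 15/2, 13, 14/5)
obs 7: x=0 → posterior Dirichlet(15, 15/2, 13, 14/5)
obs 8: x=1 → posterior Dirichlet(15, 17/2, 13, 14/5)
obs 9: x=2 → posterior Dirichlet(15, 17/2, 14, 14/5)
obs 10: x=3 → posterior Dirichlet(15, 17/2, 14, 19/5)

k = 6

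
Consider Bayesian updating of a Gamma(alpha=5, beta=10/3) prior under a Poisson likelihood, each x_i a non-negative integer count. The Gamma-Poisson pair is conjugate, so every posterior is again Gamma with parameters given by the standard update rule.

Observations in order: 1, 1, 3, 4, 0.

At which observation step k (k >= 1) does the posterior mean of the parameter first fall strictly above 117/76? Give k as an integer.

k = 3

obs 1: x=1 → posterior Gamma(6, 13/3)
obs 2: x=1 → posterior Gamma(7, 16/3)
obs 3: x=3 → posterior Gamma(10, 19/3)
obs 4: x=4 → posterior Gamma(14, 22/3)
obs 5: x=0 → posterior Gamma(14, 25/3)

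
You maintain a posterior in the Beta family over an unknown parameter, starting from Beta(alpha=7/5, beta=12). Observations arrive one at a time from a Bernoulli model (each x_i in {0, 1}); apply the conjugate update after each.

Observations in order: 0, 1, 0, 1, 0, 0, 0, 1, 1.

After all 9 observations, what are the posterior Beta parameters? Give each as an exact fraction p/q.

obs 1: x=0 → posterior Beta(7/5, 13)
obs 2: x=1 → posterior Beta(12/5, 13)
obs 3: x=0 → posterior Beta(12/5, 14)
obs 4: x=1 → posterior Beta(17/5, 14)
obs 5: x=0 → posterior Beta(17/5, 15)
obs 6: x=0 → posterior Beta(17/5, 16)
obs 7: x=0 → posterior Beta(17/5, 17)
obs 8: x=1 → posterior Beta(22/5, 17)
obs 9: x=1 → posterior Beta(27/5, 17)

alpha=27/5, beta=17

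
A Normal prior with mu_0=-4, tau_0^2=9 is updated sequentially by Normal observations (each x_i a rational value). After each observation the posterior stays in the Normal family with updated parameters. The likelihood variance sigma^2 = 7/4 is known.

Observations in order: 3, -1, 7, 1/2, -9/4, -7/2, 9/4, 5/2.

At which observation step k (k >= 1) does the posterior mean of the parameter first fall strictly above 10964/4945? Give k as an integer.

k = 3

obs 1: x=3 → posterior Normal(80/43, 63/43)
obs 2: x=-1 → posterior Normal(44/79, 63/79)
obs 3: x=7 → posterior Normal(296/115, 63/115)
obs 4: x=1/2 → posterior Normal(314/151, 63/151)
obs 5: x=-9/4 → posterior Normal(233/187, 63/187)
obs 6: x=-7/2 → posterior Normal(107/223, 63/223)
obs 7: x=9/4 → posterior Normal(188/259, 9/37)
obs 8: x=5/2 → posterior Normal(278/295, 63/295)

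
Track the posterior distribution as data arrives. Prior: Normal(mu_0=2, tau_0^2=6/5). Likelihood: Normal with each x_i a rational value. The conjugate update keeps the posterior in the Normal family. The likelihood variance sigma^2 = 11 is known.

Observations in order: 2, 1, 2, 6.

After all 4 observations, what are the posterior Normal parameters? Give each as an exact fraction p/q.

mu_0=176/79, tau_0^2=66/79

obs 1: x=2 → posterior Normal(2, 66/61)
obs 2: x=1 → posterior Normal(128/67, 66/67)
obs 3: x=2 → posterior Normal(140/73, 66/73)
obs 4: x=6 → posterior Normal(176/79, 66/79)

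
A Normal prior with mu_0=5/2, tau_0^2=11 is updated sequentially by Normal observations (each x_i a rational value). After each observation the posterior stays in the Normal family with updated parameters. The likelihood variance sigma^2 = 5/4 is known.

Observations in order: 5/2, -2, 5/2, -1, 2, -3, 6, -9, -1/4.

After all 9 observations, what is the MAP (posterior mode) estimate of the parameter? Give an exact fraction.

obs 1: x=5/2 → posterior Normal(5/2, 55/49)
obs 2: x=-2 → posterior Normal(23/62, 55/93)
obs 3: x=5/2 → posterior Normal(289/274, 55/137)
obs 4: x=-1 → posterior Normal(201/362, 55/181)
obs 5: x=2 → posterior Normal(377/450, 11/45)
obs 6: x=-3 → posterior Normal(113/538, 55/269)
obs 7: x=6 → posterior Normal(641/626, 55/313)
obs 8: x=-9 → posterior Normal(-151/714, 55/357)
obs 9: x=-1/4 → posterior Normal(-173/802, 55/401)

-173/802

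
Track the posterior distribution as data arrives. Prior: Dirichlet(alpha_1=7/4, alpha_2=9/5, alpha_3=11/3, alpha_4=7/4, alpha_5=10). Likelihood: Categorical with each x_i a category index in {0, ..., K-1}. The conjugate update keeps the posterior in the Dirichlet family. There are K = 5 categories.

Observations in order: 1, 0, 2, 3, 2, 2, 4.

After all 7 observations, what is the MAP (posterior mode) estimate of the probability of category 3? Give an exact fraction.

obs 1: x=1 → posterior Dirichlet(7/4, 14/5, 11/3, 7/4, 10)
obs 2: x=0 → posterior Dirichlet(11/4, 14/5, 11/3, 7/4, 10)
obs 3: x=2 → posterior Dirichlet(11/4, 14/5, 14/3, 7/4, 10)
obs 4: x=3 → posterior Dirichlet(11/4, 14/5, 14/3, 11/4, 10)
obs 5: x=2 → posterior Dirichlet(11/4, 14/5, 17/3, 11/4, 10)
obs 6: x=2 → posterior Dirichlet(11/4, 14/5, 20/3, 11/4, 10)
obs 7: x=4 → posterior Dirichlet(11/4, 14/5, 20/3, 11/4, 11)

105/1258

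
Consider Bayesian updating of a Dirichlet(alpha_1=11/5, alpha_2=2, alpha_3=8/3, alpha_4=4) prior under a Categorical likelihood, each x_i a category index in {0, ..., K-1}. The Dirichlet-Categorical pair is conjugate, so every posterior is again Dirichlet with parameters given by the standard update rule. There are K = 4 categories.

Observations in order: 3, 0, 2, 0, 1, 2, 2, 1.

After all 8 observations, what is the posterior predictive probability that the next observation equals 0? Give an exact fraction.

63/283

obs 1: x=3 → posterior Dirichlet(11/5, 2, 8/3, 5)
obs 2: x=0 → posterior Dirichlet(16/5, 2, 8/3, 5)
obs 3: x=2 → posterior Dirichlet(16/5, 2, 11/3, 5)
obs 4: x=0 → posterior Dirichlet(21/5, 2, 11/3, 5)
obs 5: x=1 → posterior Dirichlet(21/5, 3, 11/3, 5)
obs 6: x=2 → posterior Dirichlet(21/5, 3, 14/3, 5)
obs 7: x=2 → posterior Dirichlet(21/5, 3, 17/3, 5)
obs 8: x=1 → posterior Dirichlet(21/5, 4, 17/3, 5)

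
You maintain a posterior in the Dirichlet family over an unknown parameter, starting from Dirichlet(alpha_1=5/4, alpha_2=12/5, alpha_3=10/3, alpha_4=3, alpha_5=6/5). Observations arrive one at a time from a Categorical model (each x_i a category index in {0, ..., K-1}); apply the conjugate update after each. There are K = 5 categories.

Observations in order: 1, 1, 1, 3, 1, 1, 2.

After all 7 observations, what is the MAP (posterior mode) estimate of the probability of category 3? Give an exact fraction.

obs 1: x=1 → posterior Dirichlet(5/4, 17/5, 10/3, 3, 6/5)
obs 2: x=1 → posterior Dirichlet(5/4, 22/5, 10/3, 3, 6/5)
obs 3: x=1 → posterior Dirichlet(5/4, 27/5, 10/3, 3, 6/5)
obs 4: x=3 → posterior Dirichlet(5/4, 27/5, 10/3, 4, 6/5)
obs 5: x=1 → posterior Dirichlet(5/4, 32/5, 10/3, 4, 6/5)
obs 6: x=1 → posterior Dirichlet(5/4, 37/5, 10/3, 4, 6/5)
obs 7: x=2 → posterior Dirichlet(5/4, 37/5, 13/3, 4, 6/5)

180/791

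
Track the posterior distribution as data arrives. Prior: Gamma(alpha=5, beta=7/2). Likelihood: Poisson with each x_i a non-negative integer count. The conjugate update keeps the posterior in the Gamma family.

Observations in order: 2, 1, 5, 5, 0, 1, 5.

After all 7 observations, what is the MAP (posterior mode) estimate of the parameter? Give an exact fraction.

46/21

obs 1: x=2 → posterior Gamma(7, 9/2)
obs 2: x=1 → posterior Gamma(8, 11/2)
obs 3: x=5 → posterior Gamma(13, 13/2)
obs 4: x=5 → posterior Gamma(18, 15/2)
obs 5: x=0 → posterior Gamma(18, 17/2)
obs 6: x=1 → posterior Gamma(19, 19/2)
obs 7: x=5 → posterior Gamma(24, 21/2)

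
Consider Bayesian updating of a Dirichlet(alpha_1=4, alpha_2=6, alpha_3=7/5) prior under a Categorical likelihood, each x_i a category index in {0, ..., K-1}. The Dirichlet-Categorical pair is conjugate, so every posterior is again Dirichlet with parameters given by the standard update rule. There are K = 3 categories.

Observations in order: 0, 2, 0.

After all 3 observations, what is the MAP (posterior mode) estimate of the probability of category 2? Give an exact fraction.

obs 1: x=0 → posterior Dirichlet(5, 6, 7/5)
obs 2: x=2 → posterior Dirichlet(5, 6, 12/5)
obs 3: x=0 → posterior Dirichlet(6, 6, 12/5)

7/57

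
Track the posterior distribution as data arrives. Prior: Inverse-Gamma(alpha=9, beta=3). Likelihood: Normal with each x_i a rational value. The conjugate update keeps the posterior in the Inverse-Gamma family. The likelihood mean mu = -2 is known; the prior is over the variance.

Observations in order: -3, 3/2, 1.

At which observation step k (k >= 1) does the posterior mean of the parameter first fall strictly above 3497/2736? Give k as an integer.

obs 1: x=-3 → posterior Inverse-Gamma(19/2, 7/2)
obs 2: x=3/2 → posterior Inverse-Gamma(10, 77/8)
obs 3: x=1 → posterior Inverse-Gamma(21/2, 113/8)

k = 3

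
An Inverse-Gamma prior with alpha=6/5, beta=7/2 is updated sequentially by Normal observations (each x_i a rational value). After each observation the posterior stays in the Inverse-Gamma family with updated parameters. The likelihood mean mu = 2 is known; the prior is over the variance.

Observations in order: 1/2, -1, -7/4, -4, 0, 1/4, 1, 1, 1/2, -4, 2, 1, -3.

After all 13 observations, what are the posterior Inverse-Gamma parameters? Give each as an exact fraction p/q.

alpha=77/10, beta=1133/16

obs 1: x=1/2 → posterior Inverse-Gamma(17/10, 37/8)
obs 2: x=-1 → posterior Inverse-Gamma(11/5, 73/8)
obs 3: x=-7/4 → posterior Inverse-Gamma(27/10, 517/32)
obs 4: x=-4 → posterior Inverse-Gamma(16/5, 1093/32)
obs 5: x=0 → posterior Inverse-Gamma(37/10, 1157/32)
obs 6: x=1/4 → posterior Inverse-Gamma(21/5, 603/16)
obs 7: x=1 → posterior Inverse-Gamma(47/10, 611/16)
obs 8: x=1 → posterior Inverse-Gamma(26/5, 619/16)
obs 9: x=1/2 → posterior Inverse-Gamma(57/10, 637/16)
obs 10: x=-4 → posterior Inverse-Gamma(31/5, 925/16)
obs 11: x=2 → posterior Inverse-Gamma(67/10, 925/16)
obs 12: x=1 → posterior Inverse-Gamma(36/5, 933/16)
obs 13: x=-3 → posterior Inverse-Gamma(77/10, 1133/16)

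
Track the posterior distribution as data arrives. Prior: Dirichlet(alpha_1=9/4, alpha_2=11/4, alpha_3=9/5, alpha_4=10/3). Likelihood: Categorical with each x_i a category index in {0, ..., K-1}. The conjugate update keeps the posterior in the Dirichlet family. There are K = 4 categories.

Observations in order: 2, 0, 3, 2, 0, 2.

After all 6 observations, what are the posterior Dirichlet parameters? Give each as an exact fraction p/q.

alpha_1=17/4, alpha_2=11/4, alpha_3=24/5, alpha_4=13/3

obs 1: x=2 → posterior Dirichlet(9/4, 11/4, 14/5, 10/3)
obs 2: x=0 → posterior Dirichlet(13/4, 11/4, 14/5, 10/3)
obs 3: x=3 → posterior Dirichlet(13/4, 11/4, 14/5, 13/3)
obs 4: x=2 → posterior Dirichlet(13/4, 11/4, 19/5, 13/3)
obs 5: x=0 → posterior Dirichlet(17/4, 11/4, 19/5, 13/3)
obs 6: x=2 → posterior Dirichlet(17/4, 11/4, 24/5, 13/3)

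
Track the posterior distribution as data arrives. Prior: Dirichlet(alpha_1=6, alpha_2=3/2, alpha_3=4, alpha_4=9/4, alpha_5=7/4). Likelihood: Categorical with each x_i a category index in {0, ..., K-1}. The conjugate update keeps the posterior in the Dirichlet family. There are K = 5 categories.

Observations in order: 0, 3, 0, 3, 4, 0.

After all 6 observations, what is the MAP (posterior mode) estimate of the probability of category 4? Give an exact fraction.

obs 1: x=0 → posterior Dirichlet(7, 3/2, 4, 9/4, 7/4)
obs 2: x=3 → posterior Dirichlet(7, 3/2, 4, 13/4, 7/4)
obs 3: x=0 → posterior Dirichlet(8, 3/2, 4, 13/4, 7/4)
obs 4: x=3 → posterior Dirichlet(8, 3/2, 4, 17/4, 7/4)
obs 5: x=4 → posterior Dirichlet(8, 3/2, 4, 17/4, 11/4)
obs 6: x=0 → posterior Dirichlet(9, 3/2, 4, 17/4, 11/4)

7/66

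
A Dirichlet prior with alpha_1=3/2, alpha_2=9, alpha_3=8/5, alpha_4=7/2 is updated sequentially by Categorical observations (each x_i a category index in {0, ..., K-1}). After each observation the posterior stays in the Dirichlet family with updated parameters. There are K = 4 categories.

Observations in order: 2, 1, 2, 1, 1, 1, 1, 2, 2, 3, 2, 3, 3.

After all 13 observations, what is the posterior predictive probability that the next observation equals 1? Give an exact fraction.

70/143

obs 1: x=2 → posterior Dirichlet(3/2, 9, 13/5, 7/2)
obs 2: x=1 → posterior Dirichlet(3/2, 10, 13/5, 7/2)
obs 3: x=2 → posterior Dirichlet(3/2, 10, 18/5, 7/2)
obs 4: x=1 → posterior Dirichlet(3/2, 11, 18/5, 7/2)
obs 5: x=1 → posterior Dirichlet(3/2, 12, 18/5, 7/2)
obs 6: x=1 → posterior Dirichlet(3/2, 13, 18/5, 7/2)
obs 7: x=1 → posterior Dirichlet(3/2, 14, 18/5, 7/2)
obs 8: x=2 → posterior Dirichlet(3/2, 14, 23/5, 7/2)
obs 9: x=2 → posterior Dirichlet(3/2, 14, 28/5, 7/2)
obs 10: x=3 → posterior Dirichlet(3/2, 14, 28/5, 9/2)
obs 11: x=2 → posterior Dirichlet(3/2, 14, 33/5, 9/2)
obs 12: x=3 → posterior Dirichlet(3/2, 14, 33/5, 11/2)
obs 13: x=3 → posterior Dirichlet(3/2, 14, 33/5, 13/2)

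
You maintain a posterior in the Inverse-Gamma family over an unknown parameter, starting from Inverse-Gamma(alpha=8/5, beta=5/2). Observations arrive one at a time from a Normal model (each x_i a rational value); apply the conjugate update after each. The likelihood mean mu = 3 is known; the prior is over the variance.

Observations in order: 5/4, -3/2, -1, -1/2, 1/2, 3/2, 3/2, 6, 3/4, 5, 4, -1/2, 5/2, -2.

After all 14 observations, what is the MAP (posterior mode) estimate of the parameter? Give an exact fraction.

obs 1: x=5/4 → posterior Inverse-Gamma(21/10, 129/32)
obs 2: x=-3/2 → posterior Inverse-Gamma(13/5, 453/32)
obs 3: x=-1 → posterior Inverse-Gamma(31/10, 709/32)
obs 4: x=-1/2 → posterior Inverse-Gamma(18/5, 905/32)
obs 5: x=1/2 → posterior Inverse-Gamma(41/10, 1005/32)
obs 6: x=3/2 → posterior Inverse-Gamma(23/5, 1041/32)
obs 7: x=3/2 → posterior Inverse-Gamma(51/10, 1077/32)
obs 8: x=6 → posterior Inverse-Gamma(28/5, 1221/32)
obs 9: x=3/4 → posterior Inverse-Gamma(61/10, 651/16)
obs 10: x=5 → posterior Inverse-Gamma(33/5, 683/16)
obs 11: x=4 → posterior Inverse-Gamma(71/10, 691/16)
obs 12: x=-1/2 → posterior Inverse-Gamma(38/5, 789/16)
obs 13: x=5/2 → posterior Inverse-Gamma(81/10, 791/16)
obs 14: x=-2 → posterior Inverse-Gamma(43/5, 991/16)

4955/768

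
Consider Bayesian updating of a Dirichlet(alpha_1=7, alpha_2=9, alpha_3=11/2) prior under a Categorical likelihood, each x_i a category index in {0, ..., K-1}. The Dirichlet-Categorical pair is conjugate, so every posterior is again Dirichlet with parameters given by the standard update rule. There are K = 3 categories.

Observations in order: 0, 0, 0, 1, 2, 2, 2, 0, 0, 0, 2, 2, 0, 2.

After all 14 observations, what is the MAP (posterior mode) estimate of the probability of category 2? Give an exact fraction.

obs 1: x=0 → posterior Dirichlet(8, 9, 11/2)
obs 2: x=0 → posterior Dirichlet(9, 9, 11/2)
obs 3: x=0 → posterior Dirichlet(10, 9, 11/2)
obs 4: x=1 → posterior Dirichlet(10, 10, 11/2)
obs 5: x=2 → posterior Dirichlet(10, 10, 13/2)
obs 6: x=2 → posterior Dirichlet(10, 10, 15/2)
obs 7: x=2 → posterior Dirichlet(10, 10, 17/2)
obs 8: x=0 → posterior Dirichlet(11, 10, 17/2)
obs 9: x=0 → posterior Dirichlet(12, 10, 17/2)
obs 10: x=0 → posterior Dirichlet(13, 10, 17/2)
obs 11: x=2 → posterior Dirichlet(13, 10, 19/2)
obs 12: x=2 → posterior Dirichlet(13, 10, 21/2)
obs 13: x=0 → posterior Dirichlet(14, 10, 21/2)
obs 14: x=2 → posterior Dirichlet(14, 10, 23/2)

21/65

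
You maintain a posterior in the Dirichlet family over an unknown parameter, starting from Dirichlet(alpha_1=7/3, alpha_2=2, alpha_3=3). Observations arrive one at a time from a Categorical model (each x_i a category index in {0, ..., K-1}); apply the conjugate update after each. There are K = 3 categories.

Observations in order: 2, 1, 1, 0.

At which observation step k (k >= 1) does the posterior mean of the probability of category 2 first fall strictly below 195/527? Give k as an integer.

obs 1: x=2 → posterior Dirichlet(7/3, 2, 4)
obs 2: x=1 → posterior Dirichlet(7/3, 3, 4)
obs 3: x=1 → posterior Dirichlet(7/3, 4, 4)
obs 4: x=0 → posterior Dirichlet(10/3, 4, 4)

k = 4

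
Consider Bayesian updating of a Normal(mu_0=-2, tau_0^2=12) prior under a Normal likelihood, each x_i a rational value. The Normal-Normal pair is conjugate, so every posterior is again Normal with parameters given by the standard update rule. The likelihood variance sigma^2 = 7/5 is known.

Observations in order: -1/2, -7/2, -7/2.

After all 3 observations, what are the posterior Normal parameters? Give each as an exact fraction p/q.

mu_0=-464/187, tau_0^2=84/187

obs 1: x=-1/2 → posterior Normal(-44/67, 84/67)
obs 2: x=-7/2 → posterior Normal(-2, 84/127)
obs 3: x=-7/2 → posterior Normal(-464/187, 84/187)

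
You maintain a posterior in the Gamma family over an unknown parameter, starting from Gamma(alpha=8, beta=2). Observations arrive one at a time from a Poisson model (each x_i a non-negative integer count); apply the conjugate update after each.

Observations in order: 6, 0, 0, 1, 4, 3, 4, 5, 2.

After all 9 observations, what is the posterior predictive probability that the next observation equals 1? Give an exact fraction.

obs 1: x=6 → posterior Gamma(14, 3)
obs 2: x=0 → posterior Gamma(14, 4)
obs 3: x=0 → posterior Gamma(14, 5)
obs 4: x=1 → posterior Gamma(15, 6)
obs 5: x=4 → posterior Gamma(19, 7)
obs 6: x=3 → posterior Gamma(22, 8)
obs 7: x=4 → posterior Gamma(26, 9)
obs 8: x=5 → posterior Gamma(31, 10)
obs 9: x=2 → posterior Gamma(33, 11)

255476698618765889551019445759400441/1640745080984008901345704414374002688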